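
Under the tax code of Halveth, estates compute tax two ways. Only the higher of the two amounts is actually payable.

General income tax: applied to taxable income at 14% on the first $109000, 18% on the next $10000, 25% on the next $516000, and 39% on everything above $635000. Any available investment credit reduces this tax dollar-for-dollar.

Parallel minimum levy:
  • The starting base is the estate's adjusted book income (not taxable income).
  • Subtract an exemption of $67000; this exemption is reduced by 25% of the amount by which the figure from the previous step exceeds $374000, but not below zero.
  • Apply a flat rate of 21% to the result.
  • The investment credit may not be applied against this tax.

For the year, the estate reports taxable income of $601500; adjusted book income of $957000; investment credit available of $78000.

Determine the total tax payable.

$200970

General income tax:
  $109000 × 14% = $15260
  $10000 × 18% = $1800
  $482500 × 25% = $120625
  → $137685
  Less investment credit $78000 → $59685

Parallel minimum levy:
  Base (adjusted book income): $957000
  Exemption: 25% × ($957000 − $374000) = $145750 ≥ $67000, so the exemption is fully phased out
  Base: $957000 − $0 = $957000
  $957000 × 21% = $200970

$200970 > $59685, so the parallel minimum levy is the binding amount.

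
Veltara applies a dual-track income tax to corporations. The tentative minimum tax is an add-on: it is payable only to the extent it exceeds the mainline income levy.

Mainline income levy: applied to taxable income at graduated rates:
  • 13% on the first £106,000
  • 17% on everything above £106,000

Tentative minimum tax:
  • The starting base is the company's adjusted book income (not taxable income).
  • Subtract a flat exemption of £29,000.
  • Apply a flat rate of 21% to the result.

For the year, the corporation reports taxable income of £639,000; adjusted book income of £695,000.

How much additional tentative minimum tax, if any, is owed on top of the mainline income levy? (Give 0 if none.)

£35,470

Mainline income levy:
  £106,000 × 13% = £13,780
  £533,000 × 17% = £90,610
  → £104,390

Tentative minimum tax:
  Base (adjusted book income): £695,000
  Less exemption £29,000 → base £666,000
  £666,000 × 21% = £139,860

Excess of tentative minimum tax over mainline income levy: £139,860 − £104,390 = £35,470.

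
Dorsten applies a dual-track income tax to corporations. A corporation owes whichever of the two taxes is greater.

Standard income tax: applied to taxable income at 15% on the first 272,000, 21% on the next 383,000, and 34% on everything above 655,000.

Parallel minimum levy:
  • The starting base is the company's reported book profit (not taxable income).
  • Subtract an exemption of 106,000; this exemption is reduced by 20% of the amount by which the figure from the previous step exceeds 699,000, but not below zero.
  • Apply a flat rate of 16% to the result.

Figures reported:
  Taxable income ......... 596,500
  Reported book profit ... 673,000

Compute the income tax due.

Standard income tax:
  272,000 × 15% = 40,800
  324,500 × 21% = 68,145
  → 108,945

Parallel minimum levy:
  Base (reported book profit): 673,000
  Exemption: 673,000 ≤ 699,000, so full 106,000 applies
  Base: 673,000 − 106,000 = 567,000
  567,000 × 16% = 90,720

108,945 > 90,720, so the standard income tax governs.

108,945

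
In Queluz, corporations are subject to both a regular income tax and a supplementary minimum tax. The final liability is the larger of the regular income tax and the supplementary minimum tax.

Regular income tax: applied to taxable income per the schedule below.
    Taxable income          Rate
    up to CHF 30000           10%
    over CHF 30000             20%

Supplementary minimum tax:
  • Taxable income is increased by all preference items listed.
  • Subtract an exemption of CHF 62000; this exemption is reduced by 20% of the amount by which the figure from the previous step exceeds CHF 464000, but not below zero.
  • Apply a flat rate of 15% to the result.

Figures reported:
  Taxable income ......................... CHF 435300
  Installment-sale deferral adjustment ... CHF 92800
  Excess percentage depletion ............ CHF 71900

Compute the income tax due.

Regular income tax:
  CHF 30000 × 10% = CHF 3000
  CHF 405300 × 20% = CHF 81060
  → CHF 84060

Supplementary minimum tax:
  Adjusted income: CHF 435300 + CHF 92800 + CHF 71900 = CHF 600000
  Exemption: CHF 62000 − 20% × (CHF 600000 − CHF 464000) = CHF 62000 − CHF 27200 = CHF 34800
  Base: CHF 600000 − CHF 34800 = CHF 565200
  CHF 565200 × 15% = CHF 84780

CHF 84780 > CHF 84060, so the supplementary minimum tax is the binding amount.

CHF 84780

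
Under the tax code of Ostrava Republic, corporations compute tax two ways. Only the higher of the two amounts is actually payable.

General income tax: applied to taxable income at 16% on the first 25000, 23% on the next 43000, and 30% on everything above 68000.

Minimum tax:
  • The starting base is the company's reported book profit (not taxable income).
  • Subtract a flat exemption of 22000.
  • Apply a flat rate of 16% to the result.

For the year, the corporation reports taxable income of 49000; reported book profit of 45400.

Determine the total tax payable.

9520

Minimum tax:
  Base (reported book profit): 45400
  Less exemption 22000 → base 23400
  23400 × 16% = 3744

General income tax:
  25000 × 16% = 4000
  24000 × 23% = 5520
  → 9520

9520 > 3744, so the general income tax governs.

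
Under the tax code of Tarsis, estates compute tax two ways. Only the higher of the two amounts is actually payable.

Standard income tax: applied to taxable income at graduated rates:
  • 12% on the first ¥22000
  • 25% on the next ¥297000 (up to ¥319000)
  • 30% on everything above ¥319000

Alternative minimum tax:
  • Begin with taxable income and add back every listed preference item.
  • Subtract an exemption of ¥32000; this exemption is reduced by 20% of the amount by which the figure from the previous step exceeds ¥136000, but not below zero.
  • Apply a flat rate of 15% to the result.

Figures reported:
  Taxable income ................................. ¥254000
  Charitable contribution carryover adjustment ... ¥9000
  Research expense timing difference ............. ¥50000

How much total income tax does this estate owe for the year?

¥60640

Standard income tax:
  ¥22000 × 12% = ¥2640
  ¥232000 × 25% = ¥58000
  → ¥60640

Alternative minimum tax:
  Adjusted income: ¥254000 + ¥9000 + ¥50000 = ¥313000
  Exemption: 20% × (¥313000 − ¥136000) = ¥35400 ≥ ¥32000, so the exemption is fully phased out
  Base: ¥313000 − ¥0 = ¥313000
  ¥313000 × 15% = ¥46950

¥60640 > ¥46950, so the standard income tax governs.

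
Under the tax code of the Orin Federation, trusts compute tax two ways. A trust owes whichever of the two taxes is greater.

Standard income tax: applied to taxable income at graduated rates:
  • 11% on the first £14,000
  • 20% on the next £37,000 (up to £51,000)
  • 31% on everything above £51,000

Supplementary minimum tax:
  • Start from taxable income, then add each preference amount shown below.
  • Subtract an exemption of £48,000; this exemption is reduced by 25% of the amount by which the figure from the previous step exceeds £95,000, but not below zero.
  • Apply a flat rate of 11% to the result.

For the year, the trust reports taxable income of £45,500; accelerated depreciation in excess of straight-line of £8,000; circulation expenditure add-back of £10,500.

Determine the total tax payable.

Standard income tax:
  £14,000 × 11% = £1,540
  £31,500 × 20% = £6,300
  → £7,840

Supplementary minimum tax:
  Adjusted income: £45,500 + £8,000 + £10,500 = £64,000
  Exemption: £64,000 ≤ £95,000, so full £48,000 applies
  Base: £64,000 − £48,000 = £16,000
  £16,000 × 11% = £1,760

£7,840 > £1,760, so the standard income tax governs.

£7,840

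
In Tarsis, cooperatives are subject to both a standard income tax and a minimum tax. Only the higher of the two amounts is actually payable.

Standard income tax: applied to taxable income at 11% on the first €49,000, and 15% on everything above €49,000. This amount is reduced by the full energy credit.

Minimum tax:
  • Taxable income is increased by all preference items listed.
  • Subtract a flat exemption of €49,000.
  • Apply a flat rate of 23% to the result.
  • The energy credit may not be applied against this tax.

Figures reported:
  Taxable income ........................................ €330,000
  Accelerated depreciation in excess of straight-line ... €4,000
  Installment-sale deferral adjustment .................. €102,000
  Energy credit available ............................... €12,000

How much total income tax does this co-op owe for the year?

€89,010

Standard income tax:
  €49,000 × 11% = €5,390
  €281,000 × 15% = €42,150
  → €47,540
  Less energy credit €12,000 → €35,540

Minimum tax:
  Adjusted income: €330,000 + €4,000 + €102,000 = €436,000
  Less exemption €49,000 → base €387,000
  €387,000 × 23% = €89,010

€89,010 > €35,540, so the minimum tax is the binding amount.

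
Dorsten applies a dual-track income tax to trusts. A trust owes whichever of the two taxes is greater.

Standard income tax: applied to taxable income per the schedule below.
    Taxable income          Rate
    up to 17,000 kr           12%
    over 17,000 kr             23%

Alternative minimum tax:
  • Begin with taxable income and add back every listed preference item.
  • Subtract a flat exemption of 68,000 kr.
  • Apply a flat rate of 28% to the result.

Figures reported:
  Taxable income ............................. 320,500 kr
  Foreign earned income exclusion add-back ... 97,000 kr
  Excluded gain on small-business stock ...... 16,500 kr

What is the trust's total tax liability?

102,480 kr

Standard income tax:
  17,000 kr × 12% = 2,040 kr
  303,500 kr × 23% = 69,805 kr
  → 71,845 kr

Alternative minimum tax:
  Adjusted income: 320,500 kr + 97,000 kr + 16,500 kr = 434,000 kr
  Less exemption 68,000 kr → base 366,000 kr
  366,000 kr × 28% = 102,480 kr

102,480 kr > 71,845 kr, so the alternative minimum tax is the binding amount.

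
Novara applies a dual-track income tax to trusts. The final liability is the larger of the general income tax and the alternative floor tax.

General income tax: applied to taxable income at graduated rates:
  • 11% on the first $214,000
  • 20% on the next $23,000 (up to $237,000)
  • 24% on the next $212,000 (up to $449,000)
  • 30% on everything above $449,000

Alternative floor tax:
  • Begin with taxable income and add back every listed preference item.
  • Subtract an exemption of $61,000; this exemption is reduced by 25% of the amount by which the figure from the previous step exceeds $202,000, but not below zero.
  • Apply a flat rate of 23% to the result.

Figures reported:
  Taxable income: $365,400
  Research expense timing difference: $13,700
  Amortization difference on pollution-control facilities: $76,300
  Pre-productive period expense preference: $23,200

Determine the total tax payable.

$110,078

Alternative floor tax:
  Adjusted income: $365,400 + $13,700 + $76,300 + $23,200 = $478,600
  Exemption: 25% × ($478,600 − $202,000) = $69,150 ≥ $61,000, so the exemption is fully phased out
  Base: $478,600 − $0 = $478,600
  $478,600 × 23% = $110,078

General income tax:
  $214,000 × 11% = $23,540
  $23,000 × 20% = $4,600
  $128,400 × 24% = $30,816
  → $58,956

$110,078 > $58,956, so the alternative floor tax is the binding amount.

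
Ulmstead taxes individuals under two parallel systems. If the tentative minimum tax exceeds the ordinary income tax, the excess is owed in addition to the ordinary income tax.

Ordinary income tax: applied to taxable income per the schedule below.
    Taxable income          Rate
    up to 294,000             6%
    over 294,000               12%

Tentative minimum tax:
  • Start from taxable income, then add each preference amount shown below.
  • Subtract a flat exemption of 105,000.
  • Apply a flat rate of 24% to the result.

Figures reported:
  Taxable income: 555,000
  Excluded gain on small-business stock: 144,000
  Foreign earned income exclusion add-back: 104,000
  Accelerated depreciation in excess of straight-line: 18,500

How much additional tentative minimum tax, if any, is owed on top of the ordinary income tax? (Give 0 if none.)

Ordinary income tax:
  294,000 × 6% = 17,640
  261,000 × 12% = 31,320
  → 48,960

Tentative minimum tax:
  Adjusted income: 555,000 + 144,000 + 104,000 + 18,500 = 821,500
  Less exemption 105,000 → base 716,500
  716,500 × 24% = 171,960

Excess of tentative minimum tax over ordinary income tax: 171,960 − 48,960 = 123,000.

123,000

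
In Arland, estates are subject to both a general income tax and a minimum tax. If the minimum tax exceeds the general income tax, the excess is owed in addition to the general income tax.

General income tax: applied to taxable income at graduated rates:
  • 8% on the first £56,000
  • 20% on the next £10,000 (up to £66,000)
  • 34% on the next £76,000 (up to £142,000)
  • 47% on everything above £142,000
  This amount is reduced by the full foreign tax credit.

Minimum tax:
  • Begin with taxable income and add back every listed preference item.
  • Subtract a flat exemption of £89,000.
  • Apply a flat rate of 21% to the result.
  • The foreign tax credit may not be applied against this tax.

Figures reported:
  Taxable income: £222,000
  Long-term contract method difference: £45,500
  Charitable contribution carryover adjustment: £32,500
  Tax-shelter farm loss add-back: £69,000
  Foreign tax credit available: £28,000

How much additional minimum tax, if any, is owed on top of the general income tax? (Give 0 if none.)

Minimum tax:
  Adjusted income: £222,000 + £45,500 + £32,500 + £69,000 = £369,000
  Less exemption £89,000 → base £280,000
  £280,000 × 21% = £58,800

General income tax:
  £56,000 × 8% = £4,480
  £10,000 × 20% = £2,000
  £76,000 × 34% = £25,840
  £80,000 × 47% = £37,600
  → £69,920
  Less foreign tax credit £28,000 → £41,920

Excess of minimum tax over general income tax: £58,800 − £41,920 = £16,880.

£16,880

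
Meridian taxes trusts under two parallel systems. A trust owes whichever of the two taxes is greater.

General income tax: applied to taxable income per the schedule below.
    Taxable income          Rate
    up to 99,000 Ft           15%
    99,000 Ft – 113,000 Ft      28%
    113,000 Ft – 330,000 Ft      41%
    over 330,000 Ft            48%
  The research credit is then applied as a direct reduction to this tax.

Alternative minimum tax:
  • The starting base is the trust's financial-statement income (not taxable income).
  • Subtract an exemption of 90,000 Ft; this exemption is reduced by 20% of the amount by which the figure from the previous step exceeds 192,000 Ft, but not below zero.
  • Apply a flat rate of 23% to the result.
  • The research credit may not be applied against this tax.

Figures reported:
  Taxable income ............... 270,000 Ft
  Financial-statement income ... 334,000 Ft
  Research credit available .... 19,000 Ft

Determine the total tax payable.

64,140 Ft

Alternative minimum tax:
  Base (financial-statement income): 334,000 Ft
  Exemption: 90,000 Ft − 20% × (334,000 Ft − 192,000 Ft) = 90,000 Ft − 28,400 Ft = 61,600 Ft
  Base: 334,000 Ft − 61,600 Ft = 272,400 Ft
  272,400 Ft × 23% = 62,652 Ft

General income tax:
  99,000 Ft × 15% = 14,850 Ft
  14,000 Ft × 28% = 3,920 Ft
  157,000 Ft × 41% = 64,370 Ft
  → 83,140 Ft
  Less research credit 19,000 Ft → 64,140 Ft

64,140 Ft > 62,652 Ft, so the general income tax governs.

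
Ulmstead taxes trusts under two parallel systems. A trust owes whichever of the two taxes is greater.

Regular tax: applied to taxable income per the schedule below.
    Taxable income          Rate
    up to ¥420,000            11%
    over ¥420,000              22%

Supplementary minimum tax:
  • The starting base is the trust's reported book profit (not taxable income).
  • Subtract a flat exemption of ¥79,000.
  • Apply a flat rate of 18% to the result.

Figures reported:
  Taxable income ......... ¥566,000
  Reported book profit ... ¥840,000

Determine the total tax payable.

Regular tax:
  ¥420,000 × 11% = ¥46,200
  ¥146,000 × 22% = ¥32,120
  → ¥78,320

Supplementary minimum tax:
  Base (reported book profit): ¥840,000
  Less exemption ¥79,000 → base ¥761,000
  ¥761,000 × 18% = ¥136,980

¥136,980 > ¥78,320, so the supplementary minimum tax is the binding amount.

¥136,980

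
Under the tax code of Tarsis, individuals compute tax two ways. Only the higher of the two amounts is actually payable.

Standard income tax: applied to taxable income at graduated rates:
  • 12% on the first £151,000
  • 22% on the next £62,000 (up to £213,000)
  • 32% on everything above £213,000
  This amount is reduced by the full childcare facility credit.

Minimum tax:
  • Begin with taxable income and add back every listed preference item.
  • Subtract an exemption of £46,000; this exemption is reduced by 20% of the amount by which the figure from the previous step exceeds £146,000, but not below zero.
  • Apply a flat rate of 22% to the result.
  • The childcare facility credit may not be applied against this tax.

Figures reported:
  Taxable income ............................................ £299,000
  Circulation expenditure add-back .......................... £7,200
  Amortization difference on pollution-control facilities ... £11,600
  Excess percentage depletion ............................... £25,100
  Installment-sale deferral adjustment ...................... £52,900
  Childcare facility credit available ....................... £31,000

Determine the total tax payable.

£87,076

Minimum tax:
  Adjusted income: £299,000 + £7,200 + £11,600 + £25,100 + £52,900 = £395,800
  Exemption: 20% × (£395,800 − £146,000) = £49,960 ≥ £46,000, so the exemption is fully phased out
  Base: £395,800 − £0 = £395,800
  £395,800 × 22% = £87,076

Standard income tax:
  £151,000 × 12% = £18,120
  £62,000 × 22% = £13,640
  £86,000 × 32% = £27,520
  → £59,280
  Less childcare facility credit £31,000 → £28,280

£87,076 > £28,280, so the minimum tax is the binding amount.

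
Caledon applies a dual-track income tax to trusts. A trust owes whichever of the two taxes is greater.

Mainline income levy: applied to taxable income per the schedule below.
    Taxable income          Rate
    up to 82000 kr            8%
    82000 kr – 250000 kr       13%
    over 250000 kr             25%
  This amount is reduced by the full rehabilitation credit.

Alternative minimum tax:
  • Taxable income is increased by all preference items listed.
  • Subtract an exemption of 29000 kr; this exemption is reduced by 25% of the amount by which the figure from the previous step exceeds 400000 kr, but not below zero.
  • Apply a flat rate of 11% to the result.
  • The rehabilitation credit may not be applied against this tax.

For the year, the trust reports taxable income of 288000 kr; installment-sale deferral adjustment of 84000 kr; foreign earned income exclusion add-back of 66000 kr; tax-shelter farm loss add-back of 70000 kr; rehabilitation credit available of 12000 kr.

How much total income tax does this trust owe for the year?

55660 kr

Alternative minimum tax:
  Adjusted income: 288000 kr + 84000 kr + 66000 kr + 70000 kr = 508000 kr
  Exemption: 29000 kr − 25% × (508000 kr − 400000 kr) = 29000 kr − 27000 kr = 2000 kr
  Base: 508000 kr − 2000 kr = 506000 kr
  506000 kr × 11% = 55660 kr

Mainline income levy:
  82000 kr × 8% = 6560 kr
  168000 kr × 13% = 21840 kr
  38000 kr × 25% = 9500 kr
  → 37900 kr
  Less rehabilitation credit 12000 kr → 25900 kr

55660 kr > 25900 kr, so the alternative minimum tax is the binding amount.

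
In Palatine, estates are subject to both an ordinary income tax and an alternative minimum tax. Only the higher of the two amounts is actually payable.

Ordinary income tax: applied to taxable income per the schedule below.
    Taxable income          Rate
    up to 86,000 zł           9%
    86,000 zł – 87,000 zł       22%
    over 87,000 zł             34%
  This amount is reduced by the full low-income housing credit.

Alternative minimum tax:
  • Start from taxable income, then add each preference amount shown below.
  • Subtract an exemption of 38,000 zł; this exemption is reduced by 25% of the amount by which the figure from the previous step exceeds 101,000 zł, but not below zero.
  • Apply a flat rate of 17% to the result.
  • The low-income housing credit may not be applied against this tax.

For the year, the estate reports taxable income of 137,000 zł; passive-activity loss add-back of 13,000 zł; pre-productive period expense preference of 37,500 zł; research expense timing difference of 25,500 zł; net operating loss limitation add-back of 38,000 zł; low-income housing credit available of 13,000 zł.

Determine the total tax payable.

Ordinary income tax:
  86,000 zł × 9% = 7,740 zł
  1,000 zł × 22% = 220 zł
  50,000 zł × 34% = 17,000 zł
  → 24,960 zł
  Less low-income housing credit 13,000 zł → 11,960 zł

Alternative minimum tax:
  Adjusted income: 137,000 zł + 13,000 zł + 37,500 zł + 25,500 zł + 38,000 zł = 251,000 zł
  Exemption: 38,000 zł − 25% × (251,000 zł − 101,000 zł) = 38,000 zł − 37,500 zł = 500 zł
  Base: 251,000 zł − 500 zł = 250,500 zł
  250,500 zł × 17% = 42,585 zł

42,585 zł > 11,960 zł, so the alternative minimum tax is the binding amount.

42,585 zł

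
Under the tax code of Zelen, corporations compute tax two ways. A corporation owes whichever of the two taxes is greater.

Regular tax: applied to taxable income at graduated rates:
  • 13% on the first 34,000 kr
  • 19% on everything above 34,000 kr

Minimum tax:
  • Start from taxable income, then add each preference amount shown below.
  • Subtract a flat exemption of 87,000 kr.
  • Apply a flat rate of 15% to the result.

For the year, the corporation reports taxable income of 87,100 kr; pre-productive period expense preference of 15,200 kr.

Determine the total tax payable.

14,509 kr

Minimum tax:
  Adjusted income: 87,100 kr + 15,200 kr = 102,300 kr
  Less exemption 87,000 kr → base 15,300 kr
  15,300 kr × 15% = 2,295 kr

Regular tax:
  34,000 kr × 13% = 4,420 kr
  53,100 kr × 19% = 10,089 kr
  → 14,509 kr

14,509 kr > 2,295 kr, so the regular tax governs.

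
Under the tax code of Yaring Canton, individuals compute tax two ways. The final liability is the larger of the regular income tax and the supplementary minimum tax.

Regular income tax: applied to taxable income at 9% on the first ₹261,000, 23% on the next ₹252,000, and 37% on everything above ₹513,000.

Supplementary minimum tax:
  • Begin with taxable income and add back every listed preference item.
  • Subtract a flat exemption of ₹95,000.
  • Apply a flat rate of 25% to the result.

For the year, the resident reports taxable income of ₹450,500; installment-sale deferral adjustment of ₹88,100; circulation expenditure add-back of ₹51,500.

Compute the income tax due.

₹123,775

Regular income tax:
  ₹261,000 × 9% = ₹23,490
  ₹189,500 × 23% = ₹43,585
  → ₹67,075

Supplementary minimum tax:
  Adjusted income: ₹450,500 + ₹88,100 + ₹51,500 = ₹590,100
  Less exemption ₹95,000 → base ₹495,100
  ₹495,100 × 25% = ₹123,775

₹123,775 > ₹67,075, so the supplementary minimum tax is the binding amount.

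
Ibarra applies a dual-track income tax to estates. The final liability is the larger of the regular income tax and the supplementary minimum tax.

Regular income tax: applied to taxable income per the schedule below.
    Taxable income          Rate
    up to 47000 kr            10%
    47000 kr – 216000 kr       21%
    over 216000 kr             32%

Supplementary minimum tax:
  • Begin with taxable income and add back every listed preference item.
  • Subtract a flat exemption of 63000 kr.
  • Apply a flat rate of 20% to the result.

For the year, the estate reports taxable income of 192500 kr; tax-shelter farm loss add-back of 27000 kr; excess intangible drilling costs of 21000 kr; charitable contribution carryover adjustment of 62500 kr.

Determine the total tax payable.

Supplementary minimum tax:
  Adjusted income: 192500 kr + 27000 kr + 21000 kr + 62500 kr = 303000 kr
  Less exemption 63000 kr → base 240000 kr
  240000 kr × 20% = 48000 kr

Regular income tax:
  47000 kr × 10% = 4700 kr
  145500 kr × 21% = 30555 kr
  → 35255 kr

48000 kr > 35255 kr, so the supplementary minimum tax is the binding amount.

48000 kr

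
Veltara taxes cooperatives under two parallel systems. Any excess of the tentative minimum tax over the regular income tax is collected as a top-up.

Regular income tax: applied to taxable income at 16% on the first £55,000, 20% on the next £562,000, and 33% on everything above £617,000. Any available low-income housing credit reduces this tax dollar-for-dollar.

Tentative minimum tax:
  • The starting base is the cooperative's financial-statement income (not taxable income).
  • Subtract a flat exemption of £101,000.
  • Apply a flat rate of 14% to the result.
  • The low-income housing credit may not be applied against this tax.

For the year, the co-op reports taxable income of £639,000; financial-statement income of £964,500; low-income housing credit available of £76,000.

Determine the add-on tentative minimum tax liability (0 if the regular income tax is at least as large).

Regular income tax:
  £55,000 × 16% = £8,800
  £562,000 × 20% = £112,400
  £22,000 × 33% = £7,260
  → £128,460
  Less low-income housing credit £76,000 → £52,460

Tentative minimum tax:
  Base (financial-statement income): £964,500
  Less exemption £101,000 → base £863,500
  £863,500 × 14% = £120,890

Excess of tentative minimum tax over regular income tax: £120,890 − £52,460 = £68,430.

£68,430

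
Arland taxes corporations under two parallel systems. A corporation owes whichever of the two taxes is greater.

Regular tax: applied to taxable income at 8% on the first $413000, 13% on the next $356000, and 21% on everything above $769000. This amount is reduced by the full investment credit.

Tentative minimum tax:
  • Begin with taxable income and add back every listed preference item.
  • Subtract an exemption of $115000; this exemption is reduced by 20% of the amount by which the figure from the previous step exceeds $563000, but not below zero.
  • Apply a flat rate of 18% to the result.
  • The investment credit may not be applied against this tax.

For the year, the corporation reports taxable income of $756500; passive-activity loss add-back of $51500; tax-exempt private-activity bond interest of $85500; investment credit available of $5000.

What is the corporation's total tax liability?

$152028

Tentative minimum tax:
  Adjusted income: $756500 + $51500 + $85500 = $893500
  Exemption: $115000 − 20% × ($893500 − $563000) = $115000 − $66100 = $48900
  Base: $893500 − $48900 = $844600
  $844600 × 18% = $152028

Regular tax:
  $413000 × 8% = $33040
  $343500 × 13% = $44655
  → $77695
  Less investment credit $5000 → $72695

$152028 > $72695, so the tentative minimum tax is the binding amount.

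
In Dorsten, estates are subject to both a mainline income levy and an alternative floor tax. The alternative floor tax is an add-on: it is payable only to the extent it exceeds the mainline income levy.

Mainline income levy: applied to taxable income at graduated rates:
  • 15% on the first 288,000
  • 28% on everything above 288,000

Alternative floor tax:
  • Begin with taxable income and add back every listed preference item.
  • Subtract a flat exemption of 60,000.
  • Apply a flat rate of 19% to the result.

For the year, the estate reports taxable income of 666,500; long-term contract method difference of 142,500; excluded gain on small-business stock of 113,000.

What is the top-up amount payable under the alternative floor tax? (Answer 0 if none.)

14,600

Mainline income levy:
  288,000 × 15% = 43,200
  378,500 × 28% = 105,980
  → 149,180

Alternative floor tax:
  Adjusted income: 666,500 + 142,500 + 113,000 = 922,000
  Less exemption 60,000 → base 862,000
  862,000 × 19% = 163,780

Excess of alternative floor tax over mainline income levy: 163,780 − 149,180 = 14,600.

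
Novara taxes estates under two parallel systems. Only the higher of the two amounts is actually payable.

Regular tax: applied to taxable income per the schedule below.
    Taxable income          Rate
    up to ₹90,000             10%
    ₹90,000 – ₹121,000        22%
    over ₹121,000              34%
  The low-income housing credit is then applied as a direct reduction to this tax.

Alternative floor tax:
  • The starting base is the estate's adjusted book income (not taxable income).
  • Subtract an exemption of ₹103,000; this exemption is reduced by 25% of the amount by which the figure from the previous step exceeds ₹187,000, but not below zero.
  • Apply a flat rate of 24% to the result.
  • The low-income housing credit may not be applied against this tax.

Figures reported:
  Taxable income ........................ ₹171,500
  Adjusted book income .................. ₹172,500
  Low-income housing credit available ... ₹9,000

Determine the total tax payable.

Regular tax:
  ₹90,000 × 10% = ₹9,000
  ₹31,000 × 22% = ₹6,820
  ₹50,500 × 34% = ₹17,170
  → ₹32,990
  Less low-income housing credit ₹9,000 → ₹23,990

Alternative floor tax:
  Base (adjusted book income): ₹172,500
  Exemption: ₹172,500 ≤ ₹187,000, so full ₹103,000 applies
  Base: ₹172,500 − ₹103,000 = ₹69,500
  ₹69,500 × 24% = ₹16,680

₹23,990 > ₹16,680, so the regular tax governs.

₹23,990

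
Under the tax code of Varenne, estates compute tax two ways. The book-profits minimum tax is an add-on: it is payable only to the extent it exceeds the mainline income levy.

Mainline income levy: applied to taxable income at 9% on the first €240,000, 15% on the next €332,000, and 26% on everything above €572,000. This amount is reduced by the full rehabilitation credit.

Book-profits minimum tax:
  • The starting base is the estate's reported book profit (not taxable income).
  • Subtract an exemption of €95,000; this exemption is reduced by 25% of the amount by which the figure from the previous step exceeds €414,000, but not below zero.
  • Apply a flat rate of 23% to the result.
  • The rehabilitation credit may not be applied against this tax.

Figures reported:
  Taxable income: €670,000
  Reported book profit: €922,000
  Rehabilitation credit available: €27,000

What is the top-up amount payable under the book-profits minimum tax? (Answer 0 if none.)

Book-profits minimum tax:
  Base (reported book profit): €922,000
  Exemption: 25% × (€922,000 − €414,000) = €127,000 ≥ €95,000, so the exemption is fully phased out
  Base: €922,000 − €0 = €922,000
  €922,000 × 23% = €212,060

Mainline income levy:
  €240,000 × 9% = €21,600
  €332,000 × 15% = €49,800
  €98,000 × 26% = €25,480
  → €96,880
  Less rehabilitation credit €27,000 → €69,880

Excess of book-profits minimum tax over mainline income levy: €212,060 − €69,880 = €142,180.

€142,180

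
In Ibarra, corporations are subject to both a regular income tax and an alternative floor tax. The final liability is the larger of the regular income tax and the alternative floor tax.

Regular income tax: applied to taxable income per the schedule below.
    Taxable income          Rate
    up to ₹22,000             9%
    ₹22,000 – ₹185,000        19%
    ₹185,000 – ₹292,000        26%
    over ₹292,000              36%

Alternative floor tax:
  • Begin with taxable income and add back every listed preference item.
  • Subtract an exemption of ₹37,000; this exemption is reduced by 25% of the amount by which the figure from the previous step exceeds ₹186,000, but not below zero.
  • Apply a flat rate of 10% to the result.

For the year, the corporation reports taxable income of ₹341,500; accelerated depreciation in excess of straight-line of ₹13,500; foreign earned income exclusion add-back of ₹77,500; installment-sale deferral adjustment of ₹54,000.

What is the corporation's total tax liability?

₹78,590

Regular income tax:
  ₹22,000 × 9% = ₹1,980
  ₹163,000 × 19% = ₹30,970
  ₹107,000 × 26% = ₹27,820
  ₹49,500 × 36% = ₹17,820
  → ₹78,590

Alternative floor tax:
  Adjusted income: ₹341,500 + ₹13,500 + ₹77,500 + ₹54,000 = ₹486,500
  Exemption: 25% × (₹486,500 − ₹186,000) = ₹75,125 ≥ ₹37,000, so the exemption is fully phased out
  Base: ₹486,500 − ₹0 = ₹486,500
  ₹486,500 × 10% = ₹48,650

₹78,590 > ₹48,650, so the regular income tax governs.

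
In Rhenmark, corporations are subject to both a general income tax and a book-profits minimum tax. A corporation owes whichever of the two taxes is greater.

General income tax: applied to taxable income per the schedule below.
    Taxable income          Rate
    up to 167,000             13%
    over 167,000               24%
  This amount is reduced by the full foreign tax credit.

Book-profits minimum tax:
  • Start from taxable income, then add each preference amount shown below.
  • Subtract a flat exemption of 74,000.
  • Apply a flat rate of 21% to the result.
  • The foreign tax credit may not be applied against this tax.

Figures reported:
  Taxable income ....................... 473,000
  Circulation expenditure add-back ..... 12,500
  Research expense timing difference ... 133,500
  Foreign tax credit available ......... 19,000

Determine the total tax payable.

Book-profits minimum tax:
  Adjusted income: 473,000 + 12,500 + 133,500 = 619,000
  Less exemption 74,000 → base 545,000
  545,000 × 21% = 114,450

General income tax:
  167,000 × 13% = 21,710
  306,000 × 24% = 73,440
  → 95,150
  Less foreign tax credit 19,000 → 76,150

114,450 > 76,150, so the book-profits minimum tax is the binding amount.

114,450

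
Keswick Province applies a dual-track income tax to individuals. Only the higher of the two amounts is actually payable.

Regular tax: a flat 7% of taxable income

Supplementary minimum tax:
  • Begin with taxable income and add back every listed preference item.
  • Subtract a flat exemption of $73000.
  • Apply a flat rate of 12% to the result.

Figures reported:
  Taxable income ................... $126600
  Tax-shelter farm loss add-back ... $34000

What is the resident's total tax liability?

$10512

Supplementary minimum tax:
  Adjusted income: $126600 + $34000 = $160600
  Less exemption $73000 → base $87600
  $87600 × 12% = $10512

Regular tax:
  $126600 × 7% = $8862

$10512 > $8862, so the supplementary minimum tax is the binding amount.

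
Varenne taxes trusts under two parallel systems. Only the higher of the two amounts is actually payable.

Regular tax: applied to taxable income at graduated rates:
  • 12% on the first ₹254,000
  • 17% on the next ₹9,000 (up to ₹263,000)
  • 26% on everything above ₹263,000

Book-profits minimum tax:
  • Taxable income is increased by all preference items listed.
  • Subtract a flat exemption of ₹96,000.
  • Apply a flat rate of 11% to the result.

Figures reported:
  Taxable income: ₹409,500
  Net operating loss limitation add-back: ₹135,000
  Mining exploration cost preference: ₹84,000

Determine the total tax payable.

Regular tax:
  ₹254,000 × 12% = ₹30,480
  ₹9,000 × 17% = ₹1,530
  ₹146,500 × 26% = ₹38,090
  → ₹70,100

Book-profits minimum tax:
  Adjusted income: ₹409,500 + ₹135,000 + ₹84,000 = ₹628,500
  Less exemption ₹96,000 → base ₹532,500
  ₹532,500 × 11% = ₹58,575

₹70,100 > ₹58,575, so the regular tax governs.

₹70,100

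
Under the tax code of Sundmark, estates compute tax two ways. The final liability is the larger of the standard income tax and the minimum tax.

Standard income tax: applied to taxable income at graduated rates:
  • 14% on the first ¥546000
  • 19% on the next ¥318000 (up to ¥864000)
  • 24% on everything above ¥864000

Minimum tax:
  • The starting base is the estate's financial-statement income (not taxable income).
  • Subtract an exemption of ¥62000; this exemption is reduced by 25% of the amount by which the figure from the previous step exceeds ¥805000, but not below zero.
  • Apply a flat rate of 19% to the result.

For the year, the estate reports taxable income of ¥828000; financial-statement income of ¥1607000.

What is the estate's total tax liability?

Standard income tax:
  ¥546000 × 14% = ¥76440
  ¥282000 × 19% = ¥53580
  → ¥130020

Minimum tax:
  Base (financial-statement income): ¥1607000
  Exemption: 25% × (¥1607000 − ¥805000) = ¥200500 ≥ ¥62000, so the exemption is fully phased out
  Base: ¥1607000 − ¥0 = ¥1607000
  ¥1607000 × 19% = ¥305330

¥305330 > ¥130020, so the minimum tax is the binding amount.

¥305330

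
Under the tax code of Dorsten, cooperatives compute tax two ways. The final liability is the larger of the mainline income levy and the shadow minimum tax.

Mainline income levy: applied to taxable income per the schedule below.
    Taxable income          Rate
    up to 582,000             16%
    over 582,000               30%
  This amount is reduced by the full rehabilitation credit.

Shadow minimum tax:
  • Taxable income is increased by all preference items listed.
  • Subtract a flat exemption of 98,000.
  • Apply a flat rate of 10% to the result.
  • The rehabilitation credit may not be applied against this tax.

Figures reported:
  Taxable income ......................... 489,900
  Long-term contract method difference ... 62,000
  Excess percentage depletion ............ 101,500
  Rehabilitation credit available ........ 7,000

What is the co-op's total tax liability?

71,384

Shadow minimum tax:
  Adjusted income: 489,900 + 62,000 + 101,500 = 653,400
  Less exemption 98,000 → base 555,400
  555,400 × 10% = 55,540

Mainline income levy:
  489,900 × 16% = 78,384
  Less rehabilitation credit 7,000 → 71,384

71,384 > 55,540, so the mainline income levy governs.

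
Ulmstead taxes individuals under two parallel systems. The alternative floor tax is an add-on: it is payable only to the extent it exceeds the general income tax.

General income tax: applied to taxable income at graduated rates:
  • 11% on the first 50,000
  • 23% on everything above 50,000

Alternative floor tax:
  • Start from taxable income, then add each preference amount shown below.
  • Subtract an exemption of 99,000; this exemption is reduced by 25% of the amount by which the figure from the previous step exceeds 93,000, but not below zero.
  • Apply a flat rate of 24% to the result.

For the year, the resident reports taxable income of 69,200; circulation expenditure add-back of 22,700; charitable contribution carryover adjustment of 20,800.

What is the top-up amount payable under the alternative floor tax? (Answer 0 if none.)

0

General income tax:
  50,000 × 11% = 5,500
  19,200 × 23% = 4,416
  → 9,916

Alternative floor tax:
  Adjusted income: 69,200 + 22,700 + 20,800 = 112,700
  Exemption: 99,000 − 25% × (112,700 − 93,000) = 99,000 − 4,925 = 94,075
  Base: 112,700 − 94,075 = 18,625
  18,625 × 24% = 4,470

4,470 ≤ 9,916, so no add-on is due.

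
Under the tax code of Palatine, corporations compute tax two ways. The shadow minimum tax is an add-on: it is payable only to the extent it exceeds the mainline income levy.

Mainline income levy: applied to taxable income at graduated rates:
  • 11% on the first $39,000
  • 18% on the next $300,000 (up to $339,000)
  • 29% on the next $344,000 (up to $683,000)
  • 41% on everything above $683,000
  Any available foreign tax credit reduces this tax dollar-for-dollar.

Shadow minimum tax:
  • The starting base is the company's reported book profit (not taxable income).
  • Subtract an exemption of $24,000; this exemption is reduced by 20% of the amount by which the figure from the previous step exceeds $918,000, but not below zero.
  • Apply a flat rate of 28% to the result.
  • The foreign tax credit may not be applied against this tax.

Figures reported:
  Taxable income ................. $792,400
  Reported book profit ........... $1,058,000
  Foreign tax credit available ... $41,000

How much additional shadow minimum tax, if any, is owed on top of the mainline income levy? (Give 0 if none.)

Shadow minimum tax:
  Base (reported book profit): $1,058,000
  Exemption: 20% × ($1,058,000 − $918,000) = $28,000 ≥ $24,000, so the exemption is fully phased out
  Base: $1,058,000 − $0 = $1,058,000
  $1,058,000 × 28% = $296,240

Mainline income levy:
  $39,000 × 11% = $4,290
  $300,000 × 18% = $54,000
  $344,000 × 29% = $99,760
  $109,400 × 41% = $44,854
  → $202,904
  Less foreign tax credit $41,000 → $161,904

Excess of shadow minimum tax over mainline income levy: $296,240 − $161,904 = $134,336.

$134,336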